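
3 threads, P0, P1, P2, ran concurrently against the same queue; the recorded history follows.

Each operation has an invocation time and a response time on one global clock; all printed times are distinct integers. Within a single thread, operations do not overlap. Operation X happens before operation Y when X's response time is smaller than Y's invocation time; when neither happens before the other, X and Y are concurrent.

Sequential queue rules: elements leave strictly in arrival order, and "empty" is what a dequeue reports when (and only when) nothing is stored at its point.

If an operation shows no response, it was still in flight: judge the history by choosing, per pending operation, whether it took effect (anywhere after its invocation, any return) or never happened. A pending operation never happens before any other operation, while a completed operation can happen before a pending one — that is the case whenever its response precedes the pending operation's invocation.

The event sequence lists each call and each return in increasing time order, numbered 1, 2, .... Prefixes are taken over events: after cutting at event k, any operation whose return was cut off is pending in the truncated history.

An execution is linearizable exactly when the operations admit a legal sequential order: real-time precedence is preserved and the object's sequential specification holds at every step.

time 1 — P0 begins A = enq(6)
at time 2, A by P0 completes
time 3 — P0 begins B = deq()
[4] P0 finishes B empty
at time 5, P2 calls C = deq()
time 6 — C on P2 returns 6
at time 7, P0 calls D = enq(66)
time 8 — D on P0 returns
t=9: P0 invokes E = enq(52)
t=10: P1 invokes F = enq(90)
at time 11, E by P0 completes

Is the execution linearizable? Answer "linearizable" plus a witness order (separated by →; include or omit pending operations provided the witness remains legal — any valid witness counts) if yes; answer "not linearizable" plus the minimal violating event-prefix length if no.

cut after 3 events: linearizable; cut after 4 events (B responds, time 4): not linearizable
exactly one order of the 2 completed ops respects real time; the queue replay fails
take A, B: step 2 already fails, because B deq() → empty cannot occur there

not linearizable — minimal violating prefix: 4 events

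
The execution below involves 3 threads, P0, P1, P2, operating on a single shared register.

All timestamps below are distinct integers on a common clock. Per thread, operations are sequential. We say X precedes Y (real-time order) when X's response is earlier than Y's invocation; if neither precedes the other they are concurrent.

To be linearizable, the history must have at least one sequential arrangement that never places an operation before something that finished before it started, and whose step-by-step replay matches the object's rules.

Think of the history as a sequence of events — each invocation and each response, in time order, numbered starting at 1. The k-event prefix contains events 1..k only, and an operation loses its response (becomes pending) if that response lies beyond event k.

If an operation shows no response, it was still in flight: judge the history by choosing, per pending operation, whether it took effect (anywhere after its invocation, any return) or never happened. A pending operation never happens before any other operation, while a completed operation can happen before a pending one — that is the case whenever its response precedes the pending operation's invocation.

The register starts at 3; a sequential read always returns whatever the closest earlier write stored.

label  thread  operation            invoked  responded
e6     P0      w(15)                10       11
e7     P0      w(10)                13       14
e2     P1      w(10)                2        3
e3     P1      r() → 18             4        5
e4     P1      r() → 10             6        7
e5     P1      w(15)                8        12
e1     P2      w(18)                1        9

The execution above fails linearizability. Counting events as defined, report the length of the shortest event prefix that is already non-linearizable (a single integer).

events 1..6 are still linearizable — one witness is e2, e1, e3:
step 1: e2 w(10) — value 10
step 2: e1 w(18) (pending, included) — value 18
step 3: e3 r() → 18 — value 18
adding event 7 (e4 responds at 7) leaves no legal real-time order
no escape via the 1 pending operation (e1): every completion choice fails
one such order, e2, e3, e4 (pending dropped), breaks at step 2 where e3 r() → 18 is illegal

7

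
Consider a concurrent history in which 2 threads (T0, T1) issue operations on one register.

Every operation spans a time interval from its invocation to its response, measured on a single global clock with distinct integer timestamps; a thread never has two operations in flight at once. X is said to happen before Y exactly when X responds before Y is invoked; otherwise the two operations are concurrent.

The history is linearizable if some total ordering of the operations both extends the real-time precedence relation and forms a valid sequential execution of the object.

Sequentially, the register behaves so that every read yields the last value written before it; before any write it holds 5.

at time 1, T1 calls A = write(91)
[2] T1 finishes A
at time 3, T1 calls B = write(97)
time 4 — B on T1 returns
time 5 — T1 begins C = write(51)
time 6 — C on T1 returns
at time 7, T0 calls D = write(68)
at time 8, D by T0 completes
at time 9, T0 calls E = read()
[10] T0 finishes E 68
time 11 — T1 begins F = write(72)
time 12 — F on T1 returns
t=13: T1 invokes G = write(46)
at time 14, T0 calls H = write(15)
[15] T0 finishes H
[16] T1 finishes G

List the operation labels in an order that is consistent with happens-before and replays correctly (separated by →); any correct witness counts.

step 1: A write(91) — value 91
step 2: B write(97) — value 97
step 3: C write(51) — value 51
step 4: D write(68) — value 68
step 5: E read() → 68 — value 68
step 6: F write(72) — value 72
step 7: G write(46) — value 46
step 8: H write(15) — value 15

A → B → C → D → E → F → G → H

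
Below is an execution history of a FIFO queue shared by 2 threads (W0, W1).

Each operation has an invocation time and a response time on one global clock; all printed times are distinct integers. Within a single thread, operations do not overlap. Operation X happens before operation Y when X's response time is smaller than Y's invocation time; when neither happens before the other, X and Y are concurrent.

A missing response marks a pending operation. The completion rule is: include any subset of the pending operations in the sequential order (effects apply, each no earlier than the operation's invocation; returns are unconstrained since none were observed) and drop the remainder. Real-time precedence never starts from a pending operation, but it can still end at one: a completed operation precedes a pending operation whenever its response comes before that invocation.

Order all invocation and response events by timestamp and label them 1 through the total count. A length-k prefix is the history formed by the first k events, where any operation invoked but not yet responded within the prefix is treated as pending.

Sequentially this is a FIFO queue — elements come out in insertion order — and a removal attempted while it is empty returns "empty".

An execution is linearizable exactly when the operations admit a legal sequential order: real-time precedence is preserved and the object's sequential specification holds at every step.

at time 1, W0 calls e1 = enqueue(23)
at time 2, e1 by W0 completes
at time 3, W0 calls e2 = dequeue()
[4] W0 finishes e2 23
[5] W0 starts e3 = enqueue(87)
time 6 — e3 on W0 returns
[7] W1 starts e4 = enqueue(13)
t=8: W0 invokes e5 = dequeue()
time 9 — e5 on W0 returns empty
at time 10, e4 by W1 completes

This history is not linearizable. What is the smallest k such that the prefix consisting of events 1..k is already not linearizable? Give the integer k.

one valid order for events 1..8 is e1, e2, e3:
1. e1 enqueue(23), leaving queue <23>
2. e2 dequeue() → 23, leaving queue <>
3. e3 enqueue(87), leaving queue <87>
include event 9 — e5 responding at 9 — and every candidate order breaks
no completion choice of the 1 pending operation (e4) rescues it — every subset was tried
sample order e1, e2, e3, e5 (pending dropped) stalls at step 4 — e5 dequeue() → empty has no legal effect

9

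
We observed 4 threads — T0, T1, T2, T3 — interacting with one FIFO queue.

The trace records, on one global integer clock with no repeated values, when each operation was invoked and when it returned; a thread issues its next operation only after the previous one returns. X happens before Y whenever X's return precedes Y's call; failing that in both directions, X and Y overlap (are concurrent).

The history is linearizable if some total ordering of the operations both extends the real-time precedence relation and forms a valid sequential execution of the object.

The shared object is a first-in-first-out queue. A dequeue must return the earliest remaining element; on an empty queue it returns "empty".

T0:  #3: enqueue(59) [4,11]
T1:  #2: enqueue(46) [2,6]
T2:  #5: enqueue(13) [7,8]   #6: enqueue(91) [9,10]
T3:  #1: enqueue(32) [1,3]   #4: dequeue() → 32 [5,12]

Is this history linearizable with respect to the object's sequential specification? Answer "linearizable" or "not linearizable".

linearizable

a witness: #1, #2, #3, #4, #5, #6
after step 1 (#1 enqueue(32)): queue <32>
after step 2 (#2 enqueue(46)): queue <32,46>
after step 3 (#3 enqueue(59)): queue <32,46,59>
after step 4 (#4 dequeue() → 32): queue <46,59>
after step 5 (#5 enqueue(13)): queue <46,59,13>
after step 6 (#6 enqueue(91)): queue <46,59,13,91>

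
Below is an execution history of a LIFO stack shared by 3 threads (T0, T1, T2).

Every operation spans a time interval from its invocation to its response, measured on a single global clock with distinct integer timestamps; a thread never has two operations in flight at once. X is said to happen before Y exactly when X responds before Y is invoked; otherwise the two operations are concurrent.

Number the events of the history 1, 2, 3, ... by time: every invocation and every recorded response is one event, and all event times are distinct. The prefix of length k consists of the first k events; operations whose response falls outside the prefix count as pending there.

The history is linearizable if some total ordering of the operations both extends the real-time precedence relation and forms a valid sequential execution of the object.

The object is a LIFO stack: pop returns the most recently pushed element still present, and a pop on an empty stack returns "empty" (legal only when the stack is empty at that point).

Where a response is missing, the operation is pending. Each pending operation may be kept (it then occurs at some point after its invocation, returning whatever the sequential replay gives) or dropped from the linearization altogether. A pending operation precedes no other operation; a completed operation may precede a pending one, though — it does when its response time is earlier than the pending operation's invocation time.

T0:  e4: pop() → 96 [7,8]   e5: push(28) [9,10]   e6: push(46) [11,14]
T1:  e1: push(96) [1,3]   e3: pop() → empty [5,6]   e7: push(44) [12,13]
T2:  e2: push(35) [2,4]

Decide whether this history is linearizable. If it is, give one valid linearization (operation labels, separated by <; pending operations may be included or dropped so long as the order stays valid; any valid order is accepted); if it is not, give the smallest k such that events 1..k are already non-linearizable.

not linearizable — minimal violating prefix: 6 events

cut after 5 events: linearizable; cut after 6 events (e3 responds, time 6): not linearizable
3 completed operations, 2 real-time-consistent orders — every LIFO stack replay fails
take e1, e2, e3: step 3 already fails, because e3 pop() → empty cannot occur there
take e2, e1, e3: step 3 already fails, because e3 pop() → empty cannot occur there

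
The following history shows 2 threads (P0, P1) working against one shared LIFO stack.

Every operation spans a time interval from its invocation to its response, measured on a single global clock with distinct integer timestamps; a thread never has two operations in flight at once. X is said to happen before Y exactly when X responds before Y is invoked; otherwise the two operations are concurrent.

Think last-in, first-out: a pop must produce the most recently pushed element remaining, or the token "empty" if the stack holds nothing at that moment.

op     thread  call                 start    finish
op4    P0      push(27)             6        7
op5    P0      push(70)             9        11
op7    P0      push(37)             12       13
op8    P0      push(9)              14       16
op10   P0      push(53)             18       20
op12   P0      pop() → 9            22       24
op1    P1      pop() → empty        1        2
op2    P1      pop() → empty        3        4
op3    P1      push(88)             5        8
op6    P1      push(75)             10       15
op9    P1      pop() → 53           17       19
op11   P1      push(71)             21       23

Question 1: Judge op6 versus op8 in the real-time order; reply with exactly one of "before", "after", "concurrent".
Answer: concurrent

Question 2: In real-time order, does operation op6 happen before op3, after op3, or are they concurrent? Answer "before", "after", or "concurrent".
Answer: after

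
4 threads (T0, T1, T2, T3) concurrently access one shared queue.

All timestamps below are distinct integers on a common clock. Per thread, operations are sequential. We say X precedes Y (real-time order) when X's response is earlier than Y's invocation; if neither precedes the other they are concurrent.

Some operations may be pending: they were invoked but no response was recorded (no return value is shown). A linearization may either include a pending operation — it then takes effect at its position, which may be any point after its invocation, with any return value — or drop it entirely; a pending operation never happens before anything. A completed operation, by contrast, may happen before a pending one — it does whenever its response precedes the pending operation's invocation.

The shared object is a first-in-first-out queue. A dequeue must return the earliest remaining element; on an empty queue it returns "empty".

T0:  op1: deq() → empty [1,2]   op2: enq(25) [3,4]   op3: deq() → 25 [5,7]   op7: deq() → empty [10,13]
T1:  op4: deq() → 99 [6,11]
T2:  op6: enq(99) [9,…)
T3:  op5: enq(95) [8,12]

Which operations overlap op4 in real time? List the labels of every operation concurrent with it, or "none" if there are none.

op4 spans [6,11]; an op avoiding the whole window 6..11 is ordered, any other is concurrent
op1 [1,2]: before
op2 [3,4]: before
op3 [5,7]: concurrent
op5 [8,12]: concurrent
op6 [9,…): concurrent
op7 [10,13]: concurrent

op3, op5, op6, op7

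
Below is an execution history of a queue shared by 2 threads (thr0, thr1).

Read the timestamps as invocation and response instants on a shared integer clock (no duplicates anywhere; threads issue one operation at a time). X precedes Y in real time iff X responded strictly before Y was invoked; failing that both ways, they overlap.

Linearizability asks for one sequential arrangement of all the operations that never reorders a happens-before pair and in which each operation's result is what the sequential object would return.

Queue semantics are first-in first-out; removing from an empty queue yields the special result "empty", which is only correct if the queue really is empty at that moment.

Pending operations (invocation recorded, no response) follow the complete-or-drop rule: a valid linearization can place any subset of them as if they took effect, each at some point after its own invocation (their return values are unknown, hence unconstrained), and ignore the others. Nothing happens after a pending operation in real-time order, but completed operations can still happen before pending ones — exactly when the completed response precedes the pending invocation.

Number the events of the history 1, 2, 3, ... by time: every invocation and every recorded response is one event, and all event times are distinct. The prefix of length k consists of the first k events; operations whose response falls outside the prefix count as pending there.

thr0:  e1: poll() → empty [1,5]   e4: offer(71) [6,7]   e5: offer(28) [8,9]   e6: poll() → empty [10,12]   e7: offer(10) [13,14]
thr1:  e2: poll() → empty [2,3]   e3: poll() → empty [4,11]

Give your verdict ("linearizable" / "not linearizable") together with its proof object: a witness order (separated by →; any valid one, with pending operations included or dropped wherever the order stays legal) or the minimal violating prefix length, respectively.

not linearizable — minimal violating prefix: 12 events

events 1..11 are fine; event 12 — the response of e6 at time 12 — makes the prefix non-linearizable
9 orders of the 6 completed queue ops respect real time; none is legal
for example e1, e2, e3, e4, e5, e6 fails at step 6: e6 poll() → empty is not legal there
for example e1, e2, e4, e3, e5, e6 fails at step 4: e3 poll() → empty is not legal there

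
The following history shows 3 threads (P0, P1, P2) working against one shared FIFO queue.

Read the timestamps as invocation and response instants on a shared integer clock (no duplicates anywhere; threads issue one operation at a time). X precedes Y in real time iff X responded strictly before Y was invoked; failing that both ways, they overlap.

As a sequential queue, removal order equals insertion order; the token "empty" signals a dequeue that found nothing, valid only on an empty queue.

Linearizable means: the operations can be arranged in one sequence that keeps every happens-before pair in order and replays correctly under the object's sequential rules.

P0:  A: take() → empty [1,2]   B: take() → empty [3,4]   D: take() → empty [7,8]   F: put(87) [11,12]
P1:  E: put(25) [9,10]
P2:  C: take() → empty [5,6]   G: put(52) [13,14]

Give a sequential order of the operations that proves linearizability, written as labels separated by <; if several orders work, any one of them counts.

1. A take() → empty, leaving queue <>
2. B take() → empty, leaving queue <>
3. C take() → empty, leaving queue <>
4. D take() → empty, leaving queue <>
5. E put(25), leaving queue <25>
6. F put(87), leaving queue <25,87>
7. G put(52), leaving queue <25,87,52>

A < B < C < D < E < F < G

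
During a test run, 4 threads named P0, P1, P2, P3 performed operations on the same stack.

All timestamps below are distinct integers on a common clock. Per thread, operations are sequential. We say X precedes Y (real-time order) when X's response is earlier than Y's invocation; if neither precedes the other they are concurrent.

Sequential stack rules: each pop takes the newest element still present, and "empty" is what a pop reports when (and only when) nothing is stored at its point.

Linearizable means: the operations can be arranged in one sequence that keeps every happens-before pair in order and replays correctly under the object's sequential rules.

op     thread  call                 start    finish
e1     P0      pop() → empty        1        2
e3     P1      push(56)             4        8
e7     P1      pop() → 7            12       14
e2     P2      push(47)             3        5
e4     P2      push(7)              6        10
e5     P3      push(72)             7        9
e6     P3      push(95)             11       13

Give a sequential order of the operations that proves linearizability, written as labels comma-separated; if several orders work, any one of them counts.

e1, e2, e3, e5, e4, e7, e6

after step 1 (e1 pop() → empty): stack <>
after step 2 (e2 push(47)): stack <47>
after step 3 (e3 push(56)): stack <47,56>
after step 4 (e5 push(72)): stack <47,56,72>
after step 5 (e4 push(7)): stack <47,56,72,7>
after step 6 (e7 pop() → 7): stack <47,56,72>
after step 7 (e6 push(95)): stack <47,56,72,95>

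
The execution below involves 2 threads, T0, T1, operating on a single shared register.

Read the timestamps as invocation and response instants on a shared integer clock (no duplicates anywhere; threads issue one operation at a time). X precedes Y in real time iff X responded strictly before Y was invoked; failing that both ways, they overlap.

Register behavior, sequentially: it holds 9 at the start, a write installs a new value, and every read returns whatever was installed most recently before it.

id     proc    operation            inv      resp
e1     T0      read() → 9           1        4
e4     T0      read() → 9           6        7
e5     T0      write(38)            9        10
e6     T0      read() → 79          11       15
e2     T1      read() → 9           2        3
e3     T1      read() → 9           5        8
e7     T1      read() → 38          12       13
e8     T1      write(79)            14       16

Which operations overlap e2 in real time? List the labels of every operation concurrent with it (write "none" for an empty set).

e1

e2 runs from 2 to 3; window-overlapping ops are concurrent
e1 [1,4]: concurrent
e3 [5,8]: after
e4 [6,7]: after
e5 [9,10]: after
e6 [11,15]: after
e7 [12,13]: after
e8 [14,16]: after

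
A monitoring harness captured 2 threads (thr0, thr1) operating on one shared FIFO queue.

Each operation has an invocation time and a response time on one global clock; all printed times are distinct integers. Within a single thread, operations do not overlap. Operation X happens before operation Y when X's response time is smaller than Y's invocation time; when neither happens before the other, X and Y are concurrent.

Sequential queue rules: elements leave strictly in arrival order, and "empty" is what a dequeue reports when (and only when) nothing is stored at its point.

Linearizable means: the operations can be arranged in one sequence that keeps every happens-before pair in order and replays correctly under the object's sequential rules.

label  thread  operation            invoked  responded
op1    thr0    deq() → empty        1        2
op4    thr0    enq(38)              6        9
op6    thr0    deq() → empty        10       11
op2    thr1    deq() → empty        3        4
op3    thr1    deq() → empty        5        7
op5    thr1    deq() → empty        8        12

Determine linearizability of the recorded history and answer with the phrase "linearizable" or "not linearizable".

cut after 11 events: linearizable; cut after 12 events (op5 responds, time 12): not linearizable
6 completed operations, 5 real-time-consistent orders — every FIFO queue replay fails
e.g. op1, op2, op3, op4, op5, op6: illegal at step 5, since op5 deq() → empty cannot apply there
e.g. op1, op2, op3, op4, op6, op5: illegal at step 5, since op6 deq() → empty cannot apply there

not linearizable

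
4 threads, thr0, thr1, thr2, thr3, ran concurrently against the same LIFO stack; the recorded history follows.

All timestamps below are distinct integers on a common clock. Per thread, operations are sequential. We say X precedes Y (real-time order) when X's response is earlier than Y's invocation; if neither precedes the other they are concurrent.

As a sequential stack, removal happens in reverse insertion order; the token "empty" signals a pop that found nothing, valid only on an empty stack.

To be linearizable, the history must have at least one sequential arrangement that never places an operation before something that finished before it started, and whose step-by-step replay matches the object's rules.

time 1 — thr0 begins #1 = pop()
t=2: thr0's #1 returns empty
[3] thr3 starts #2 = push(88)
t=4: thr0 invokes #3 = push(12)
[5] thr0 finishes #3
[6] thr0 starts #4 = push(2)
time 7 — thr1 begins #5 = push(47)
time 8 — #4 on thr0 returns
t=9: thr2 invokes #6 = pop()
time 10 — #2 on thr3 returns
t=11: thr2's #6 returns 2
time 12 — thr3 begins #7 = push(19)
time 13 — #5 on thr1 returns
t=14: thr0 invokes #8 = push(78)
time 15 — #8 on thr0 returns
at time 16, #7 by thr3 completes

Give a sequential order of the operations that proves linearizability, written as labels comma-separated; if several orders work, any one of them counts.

step 1: #1 pop() → empty — stack <>
step 2: #2 push(88) — stack <88>
step 3: #3 push(12) — stack <88,12>
step 4: #4 push(2) — stack <88,12,2>
step 5: #6 pop() → 2 — stack <88,12>
step 6: #5 push(47) — stack <88,12,47>
step 7: #7 push(19) — stack <88,12,47,19>
step 8: #8 push(78) — stack <88,12,47,19,78>

#1, #2, #3, #4, #6, #5, #7, #8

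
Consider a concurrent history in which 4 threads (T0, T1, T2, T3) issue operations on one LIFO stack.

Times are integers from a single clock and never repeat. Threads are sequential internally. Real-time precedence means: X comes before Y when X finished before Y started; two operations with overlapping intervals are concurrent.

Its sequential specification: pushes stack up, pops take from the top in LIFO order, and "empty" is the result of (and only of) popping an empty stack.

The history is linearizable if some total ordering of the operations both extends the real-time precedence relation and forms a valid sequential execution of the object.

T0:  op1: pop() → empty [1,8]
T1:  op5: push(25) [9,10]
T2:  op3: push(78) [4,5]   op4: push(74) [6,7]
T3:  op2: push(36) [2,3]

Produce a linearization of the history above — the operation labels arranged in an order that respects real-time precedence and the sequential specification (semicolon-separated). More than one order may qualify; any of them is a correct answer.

op1; op2; op3; op4; op5

step 1: op1 pop() → empty — stack <>
step 2: op2 push(36) — stack <36>
step 3: op3 push(78) — stack <36,78>
step 4: op4 push(74) — stack <36,78,74>
step 5: op5 push(25) — stack <36,78,74,25>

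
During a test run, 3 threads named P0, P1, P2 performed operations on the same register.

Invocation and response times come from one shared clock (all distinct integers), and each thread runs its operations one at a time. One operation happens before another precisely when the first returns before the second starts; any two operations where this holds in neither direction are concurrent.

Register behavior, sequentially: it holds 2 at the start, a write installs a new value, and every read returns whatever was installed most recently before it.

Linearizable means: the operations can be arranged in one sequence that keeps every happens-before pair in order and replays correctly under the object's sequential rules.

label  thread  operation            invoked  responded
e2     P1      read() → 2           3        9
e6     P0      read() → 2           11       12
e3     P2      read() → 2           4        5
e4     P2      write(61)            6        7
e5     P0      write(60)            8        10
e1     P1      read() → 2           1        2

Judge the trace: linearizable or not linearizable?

not linearizable

cut after 11 events: linearizable; cut after 12 events (e6 responds, time 12): not linearizable
the 6 completed operations admit 4 real-time orders; each fails the register replay
take e1, e2, e3, e4, e5, e6: step 6 already fails, because e6 read() → 2 cannot occur there
take e1, e3, e2, e4, e5, e6: step 6 already fails, because e6 read() → 2 cannot occur there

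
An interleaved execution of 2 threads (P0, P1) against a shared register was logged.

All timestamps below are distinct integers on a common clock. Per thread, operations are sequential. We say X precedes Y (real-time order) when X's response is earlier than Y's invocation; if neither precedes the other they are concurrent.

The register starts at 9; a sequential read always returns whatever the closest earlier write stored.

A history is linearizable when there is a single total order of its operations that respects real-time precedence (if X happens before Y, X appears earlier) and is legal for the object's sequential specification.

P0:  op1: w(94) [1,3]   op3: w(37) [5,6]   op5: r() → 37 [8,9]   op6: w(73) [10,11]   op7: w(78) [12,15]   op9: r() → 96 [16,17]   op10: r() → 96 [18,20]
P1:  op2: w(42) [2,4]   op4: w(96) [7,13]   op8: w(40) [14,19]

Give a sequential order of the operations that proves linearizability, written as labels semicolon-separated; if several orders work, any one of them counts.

step 1: op1 w(94) — value 94
step 2: op2 w(42) — value 42
step 3: op3 w(37) — value 37
step 4: op5 r() → 37 — value 37
step 5: op6 w(73) — value 73
step 6: op7 w(78) — value 78
step 7: op4 w(96) — value 96
step 8: op9 r() → 96 — value 96
step 9: op10 r() → 96 — value 96
step 10: op8 w(40) — value 40

op1; op2; op3; op5; op6; op7; op4; op9; op10; op8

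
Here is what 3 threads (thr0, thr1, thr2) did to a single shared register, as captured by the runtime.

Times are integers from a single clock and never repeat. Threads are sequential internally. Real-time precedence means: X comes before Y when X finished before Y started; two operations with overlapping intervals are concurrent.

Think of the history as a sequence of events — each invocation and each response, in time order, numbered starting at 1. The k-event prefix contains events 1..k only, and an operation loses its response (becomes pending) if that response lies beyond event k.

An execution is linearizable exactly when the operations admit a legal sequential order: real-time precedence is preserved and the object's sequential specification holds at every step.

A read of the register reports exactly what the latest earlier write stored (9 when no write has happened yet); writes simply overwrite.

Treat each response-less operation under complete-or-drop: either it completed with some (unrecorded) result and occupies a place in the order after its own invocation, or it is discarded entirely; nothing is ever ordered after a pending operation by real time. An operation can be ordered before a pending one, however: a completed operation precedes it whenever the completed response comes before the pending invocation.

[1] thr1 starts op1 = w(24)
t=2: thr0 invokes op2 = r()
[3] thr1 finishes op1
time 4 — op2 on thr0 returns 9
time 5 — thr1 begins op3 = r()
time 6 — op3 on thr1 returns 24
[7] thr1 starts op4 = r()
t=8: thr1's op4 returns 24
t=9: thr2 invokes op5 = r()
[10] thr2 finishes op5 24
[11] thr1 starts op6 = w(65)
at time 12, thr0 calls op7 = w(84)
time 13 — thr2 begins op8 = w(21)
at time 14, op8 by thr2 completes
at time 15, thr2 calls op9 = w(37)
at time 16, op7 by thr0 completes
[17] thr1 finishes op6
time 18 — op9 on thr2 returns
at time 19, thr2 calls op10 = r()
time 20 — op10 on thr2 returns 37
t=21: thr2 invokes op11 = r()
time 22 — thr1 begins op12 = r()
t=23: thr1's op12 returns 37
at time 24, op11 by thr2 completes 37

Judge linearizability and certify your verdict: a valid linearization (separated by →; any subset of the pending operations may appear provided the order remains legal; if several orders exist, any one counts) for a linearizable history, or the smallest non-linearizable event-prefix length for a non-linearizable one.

linearizable — witness: op2 → op1 → op3 → op4 → op5 → op6 → op7 → op8 → op9 → op10 → op11 → op12

1. op2 r() → 9, leaving value 9
2. op1 w(24), leaving value 24
3. op3 r() → 24, leaving value 24
4. op4 r() → 24, leaving value 24
5. op5 r() → 24, leaving value 24
6. op6 w(65), leaving value 65
7. op7 w(84), leaving value 84
8. op8 w(21), leaving value 21
9. op9 w(37), leaving value 37
10. op10 r() → 37, leaving value 37
11. op11 r() → 37, leaving value 37
12. op12 r() → 37, leaving value 37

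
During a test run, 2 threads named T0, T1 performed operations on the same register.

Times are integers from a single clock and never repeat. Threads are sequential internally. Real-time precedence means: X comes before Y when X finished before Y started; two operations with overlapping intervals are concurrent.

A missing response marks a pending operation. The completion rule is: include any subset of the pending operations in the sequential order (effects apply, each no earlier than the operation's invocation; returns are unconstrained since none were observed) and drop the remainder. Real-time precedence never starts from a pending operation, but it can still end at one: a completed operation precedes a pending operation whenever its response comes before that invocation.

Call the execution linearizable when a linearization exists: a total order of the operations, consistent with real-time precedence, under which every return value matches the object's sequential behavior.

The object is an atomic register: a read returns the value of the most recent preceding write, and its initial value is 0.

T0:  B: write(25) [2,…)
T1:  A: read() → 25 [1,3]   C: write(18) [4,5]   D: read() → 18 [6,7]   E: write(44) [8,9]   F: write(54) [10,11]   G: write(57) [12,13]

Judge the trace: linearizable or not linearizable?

linearizable

witness order: B, A, C, D, E, F, G
step 1: B write(25) (pending, included) — value 25
step 2: A read() → 25 — value 25
step 3: C write(18) — value 18
step 4: D read() → 18 — value 18
step 5: E write(44) — value 44
step 6: F write(54) — value 54
step 7: G write(57) — value 57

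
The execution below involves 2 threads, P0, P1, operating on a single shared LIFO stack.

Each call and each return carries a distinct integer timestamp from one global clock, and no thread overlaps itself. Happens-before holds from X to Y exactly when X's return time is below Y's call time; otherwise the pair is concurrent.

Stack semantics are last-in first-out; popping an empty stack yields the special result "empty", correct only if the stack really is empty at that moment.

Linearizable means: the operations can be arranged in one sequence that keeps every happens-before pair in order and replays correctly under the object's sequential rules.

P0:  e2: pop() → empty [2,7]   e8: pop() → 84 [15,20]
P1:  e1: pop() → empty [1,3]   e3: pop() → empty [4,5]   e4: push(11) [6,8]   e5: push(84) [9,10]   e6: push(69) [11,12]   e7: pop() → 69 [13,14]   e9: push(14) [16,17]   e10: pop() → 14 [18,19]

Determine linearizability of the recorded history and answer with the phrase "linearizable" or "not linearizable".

linearizable

witness order: e1, e2, e3, e4, e5, e6, e7, e8, e9, e10
after step 1 (e1 pop() → empty): stack <>
after step 2 (e2 pop() → empty): stack <>
after step 3 (e3 pop() → empty): stack <>
after step 4 (e4 push(11)): stack <11>
after step 5 (e5 push(84)): stack <11,84>
after step 6 (e6 push(69)): stack <11,84,69>
after step 7 (e7 pop() → 69): stack <11,84>
after step 8 (e8 pop() → 84): stack <11>
after step 9 (e9 push(14)): stack <11,14>
after step 10 (e10 pop() → 14): stack <11>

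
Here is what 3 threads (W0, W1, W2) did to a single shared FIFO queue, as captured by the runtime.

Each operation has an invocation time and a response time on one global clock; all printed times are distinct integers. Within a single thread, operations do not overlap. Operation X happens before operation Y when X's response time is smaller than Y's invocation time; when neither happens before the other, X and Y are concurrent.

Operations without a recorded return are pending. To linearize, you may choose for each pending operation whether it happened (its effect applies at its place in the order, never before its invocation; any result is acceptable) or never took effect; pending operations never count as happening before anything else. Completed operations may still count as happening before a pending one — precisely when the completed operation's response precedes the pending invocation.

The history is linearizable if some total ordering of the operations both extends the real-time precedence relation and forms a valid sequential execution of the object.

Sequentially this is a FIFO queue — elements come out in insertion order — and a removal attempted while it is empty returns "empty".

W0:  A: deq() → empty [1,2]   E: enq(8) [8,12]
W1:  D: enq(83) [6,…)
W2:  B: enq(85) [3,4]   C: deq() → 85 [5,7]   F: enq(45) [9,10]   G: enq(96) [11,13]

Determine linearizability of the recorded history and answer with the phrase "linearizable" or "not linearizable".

witness order: A, B, C, D, E, F, G
step 1: A deq() → empty — queue <>
step 2: B enq(85) — queue <85>
step 3: C deq() → 85 — queue <>
step 4: D enq(83) (pending, included) — queue <83>
step 5: E enq(8) — queue <83,8>
step 6: F enq(45) — queue <83,8,45>
step 7: G enq(96) — queue <83,8,45,96>

linearizable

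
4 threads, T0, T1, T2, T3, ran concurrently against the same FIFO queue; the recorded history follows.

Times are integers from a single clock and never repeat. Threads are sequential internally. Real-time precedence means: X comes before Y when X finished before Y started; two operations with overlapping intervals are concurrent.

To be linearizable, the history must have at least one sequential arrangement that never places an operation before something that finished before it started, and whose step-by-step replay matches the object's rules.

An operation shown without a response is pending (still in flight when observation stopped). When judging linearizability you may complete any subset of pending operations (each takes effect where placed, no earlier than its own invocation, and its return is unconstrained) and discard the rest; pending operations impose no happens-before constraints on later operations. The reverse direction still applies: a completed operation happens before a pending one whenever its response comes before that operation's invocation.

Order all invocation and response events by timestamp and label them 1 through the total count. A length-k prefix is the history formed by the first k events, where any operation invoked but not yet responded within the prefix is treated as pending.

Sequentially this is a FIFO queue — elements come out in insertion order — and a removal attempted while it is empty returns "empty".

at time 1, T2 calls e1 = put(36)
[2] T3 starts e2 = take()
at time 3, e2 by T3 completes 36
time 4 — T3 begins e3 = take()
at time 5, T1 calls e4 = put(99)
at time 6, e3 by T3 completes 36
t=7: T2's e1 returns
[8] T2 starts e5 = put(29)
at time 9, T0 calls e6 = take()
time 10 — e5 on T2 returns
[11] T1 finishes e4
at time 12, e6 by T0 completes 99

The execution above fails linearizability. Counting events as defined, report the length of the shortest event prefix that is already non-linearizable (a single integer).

6

events 1..5 are linearizable; a witness order is e1, e2:
after step 1 (e1 put(36) (pending, included)): queue <36>
after step 2 (e2 take() → 36): queue <>
at event 6 (e3's time-6 response) nothing linearizes any more
including or dropping the 2 pending operations (e1, e4) in any combination fails
sample order e2, e3 (pending dropped) stalls at step 1 — e2 take() → 36 has no legal effect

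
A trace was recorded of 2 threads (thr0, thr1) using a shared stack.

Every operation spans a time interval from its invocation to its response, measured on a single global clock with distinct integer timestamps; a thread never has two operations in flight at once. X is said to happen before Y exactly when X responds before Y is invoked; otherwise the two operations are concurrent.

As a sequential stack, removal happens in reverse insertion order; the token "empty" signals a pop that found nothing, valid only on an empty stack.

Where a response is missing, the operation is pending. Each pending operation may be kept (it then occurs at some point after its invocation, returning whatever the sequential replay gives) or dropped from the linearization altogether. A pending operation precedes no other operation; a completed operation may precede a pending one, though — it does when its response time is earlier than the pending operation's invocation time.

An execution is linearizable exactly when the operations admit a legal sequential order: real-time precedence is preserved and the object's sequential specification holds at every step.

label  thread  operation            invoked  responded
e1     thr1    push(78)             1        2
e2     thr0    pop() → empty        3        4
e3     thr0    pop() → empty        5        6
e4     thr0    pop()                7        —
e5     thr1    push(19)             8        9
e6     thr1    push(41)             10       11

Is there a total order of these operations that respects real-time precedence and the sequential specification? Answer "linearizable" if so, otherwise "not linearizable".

through event 3 a valid linearization exists; event 4 (e2 responding at time 4) ends that
exactly one order of the 2 completed ops respects real time; the stack replay fails
take e1, e2: step 2 already fails, because e2 pop() → empty cannot occur there

not linearizable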